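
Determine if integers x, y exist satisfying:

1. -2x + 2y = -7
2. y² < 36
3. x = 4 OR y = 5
No

Even the single constraint (-2x + 2y = -7) is infeasible over the integers.

  - -2x + 2y = -7: every term on the left is divisible by 2, so the LHS ≡ 0 (mod 2), but the RHS -7 is not — no integer solution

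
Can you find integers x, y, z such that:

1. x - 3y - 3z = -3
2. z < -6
Yes

Take x = 0, y = 8, z = -7. Substituting into each constraint:
  (1) 0 - 3(8) - 3(-7) = -3 ✓
  (2) -7 < -6 ✓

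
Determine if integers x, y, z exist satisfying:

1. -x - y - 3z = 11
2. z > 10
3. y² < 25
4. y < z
Yes

Take x = -44, y = 0, z = 11. Substituting into each constraint:
  (1) 44 + 0 - 3(11) = 11 ✓
  (2) 11 > 10 ✓
  (3) y² = (0)² = 0, and 0 < 25 ✓
  (4) 0 < 11 ✓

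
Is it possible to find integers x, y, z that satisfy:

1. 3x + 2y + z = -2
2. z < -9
Yes

Take x = 2, y = 1, z = -10. Substituting into each constraint:
  (1) 3(2) + 2(1) + (-10) = -2 ✓
  (2) -10 < -9 ✓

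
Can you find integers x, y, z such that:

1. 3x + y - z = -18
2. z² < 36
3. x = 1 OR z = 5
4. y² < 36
Yes

Take x = -5, y = 2, z = 5. Substituting into each constraint:
  (1) 3(-5) + 2 + (-5) = -18 ✓
  (2) z² = (5)² = 25, and 25 < 36 ✓
  (3) z = 5, target 5 ✓ (second branch holds)
  (4) y² = (2)² = 4, and 4 < 36 ✓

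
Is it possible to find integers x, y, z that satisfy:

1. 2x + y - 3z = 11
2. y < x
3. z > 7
Yes

Take x = 12, y = 11, z = 8. Substituting into each constraint:
  (1) 2(12) + 11 - 3(8) = 11 ✓
  (2) 11 < 12 ✓
  (3) 8 > 7 ✓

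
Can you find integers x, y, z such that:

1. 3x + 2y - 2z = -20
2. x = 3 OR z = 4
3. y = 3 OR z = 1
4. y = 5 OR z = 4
Yes

Take x = -6, y = 3, z = 4. Substituting into each constraint:
  (1) 3(-6) + 2(3) - 2(4) = -20 ✓
  (2) z = 4, target 4 ✓ (second branch holds)
  (3) y = 3, target 3 ✓ (first branch holds)
  (4) z = 4, target 4 ✓ (second branch holds)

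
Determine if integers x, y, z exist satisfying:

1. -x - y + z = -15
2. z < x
Yes

Take x = 0, y = 14, z = -1. Substituting into each constraint:
  (1) 0 + (-14) + (-1) = -15 ✓
  (2) -1 < 0 ✓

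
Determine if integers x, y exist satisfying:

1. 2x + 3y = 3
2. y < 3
Yes

Take x = 0, y = 1. Substituting into each constraint:
  (1) 2(0) + 3(1) = 3 ✓
  (2) 1 < 3 ✓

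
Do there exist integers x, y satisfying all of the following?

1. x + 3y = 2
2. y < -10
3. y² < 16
No

A contradictory subset is {y < -10, y² < 16}. No integer assignment can satisfy these jointly:

  - y < -10: bounds one variable relative to a constant
  - y² < 16: restricts y to |y| ≤ 3

Direct contradiction: the bounds on y require y ≥ -3 and y ≤ -11 simultaneously, which is empty.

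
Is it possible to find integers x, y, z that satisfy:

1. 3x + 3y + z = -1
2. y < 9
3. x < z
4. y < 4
Yes

Take x = 1, y = -2, z = 2. Substituting into each constraint:
  (1) 3(1) + 3(-2) + 2 = -1 ✓
  (2) -2 < 9 ✓
  (3) 1 < 2 ✓
  (4) -2 < 4 ✓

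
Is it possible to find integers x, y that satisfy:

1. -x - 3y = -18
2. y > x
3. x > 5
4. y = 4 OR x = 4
No

A contradictory subset is {-x - 3y = -18, y > x, x > 5}. No integer assignment can satisfy these jointly:

  - -x - 3y = -18: is a linear equation tying the variables together
  - y > x: bounds one variable relative to another variable
  - x > 5: bounds one variable relative to a constant

Propagating the comparison: y > x and x ≥ 6 give y ≥ 7. Range argument: with x ∈ [6, ∞], y ∈ [7, ∞], the left side of the equation is at most -27, but the right side is -18 > -27. No integer solution exists.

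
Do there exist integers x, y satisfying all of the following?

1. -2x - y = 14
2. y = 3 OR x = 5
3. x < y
No

The full constraint system is jointly infeasible over the integers. Each constraint and what it forces:

  - -2x - y = 14: is a linear equation tying the variables together
  - y = 3 OR x = 5: forces a choice: either y = 3 or x = 5
  - x < y: bounds one variable relative to another variable

Split on the disjunction (y = 3 OR x = 5):
  • If y = 3: with y = 3, every remaining term of the linear equation is divisible by 2, so the left side is ≡ 0 (mod 2); but the right side 17 ≡ 1 (mod 2). No integers can satisfy it.
  • If x = 5: the equation forces y = -24, giving (x, y) = (5, -24), which violates y > x.
Both branches are infeasible, so the system has no integer solution.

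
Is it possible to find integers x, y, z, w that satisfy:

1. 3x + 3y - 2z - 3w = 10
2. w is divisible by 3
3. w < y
Yes

Take x = 3, y = 1, z = 1, w = 0. Substituting into each constraint:
  (1) 3(3) + 3(1) - 2(1) - 3(0) = 10 ✓
  (2) 0 = 3 × 0, remainder 0 ✓
  (3) 0 < 1 ✓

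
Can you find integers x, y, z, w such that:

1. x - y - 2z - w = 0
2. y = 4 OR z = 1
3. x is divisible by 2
Yes

Take x = 0, y = 0, z = 1, w = -2. Substituting into each constraint:
  (1) 0 + 0 - 2(1) + 2 = 0 ✓
  (2) z = 1, target 1 ✓ (second branch holds)
  (3) 0 = 2 × 0, remainder 0 ✓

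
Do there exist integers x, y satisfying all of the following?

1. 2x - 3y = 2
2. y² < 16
Yes

Take x = 1, y = 0. Substituting into each constraint:
  (1) 2(1) - 3(0) = 2 ✓
  (2) y² = (0)² = 0, and 0 < 16 ✓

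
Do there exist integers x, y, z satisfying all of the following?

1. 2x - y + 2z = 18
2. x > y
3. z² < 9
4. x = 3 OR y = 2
Yes

Take x = 8, y = 2, z = 2. Substituting into each constraint:
  (1) 2(8) + (-2) + 2(2) = 18 ✓
  (2) 8 > 2 ✓
  (3) z² = (2)² = 4, and 4 < 9 ✓
  (4) y = 2, target 2 ✓ (second branch holds)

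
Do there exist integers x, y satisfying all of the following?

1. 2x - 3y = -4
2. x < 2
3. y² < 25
Yes

Take x = -2, y = 0. Substituting into each constraint:
  (1) 2(-2) - 3(0) = -4 ✓
  (2) -2 < 2 ✓
  (3) y² = (0)² = 0, and 0 < 25 ✓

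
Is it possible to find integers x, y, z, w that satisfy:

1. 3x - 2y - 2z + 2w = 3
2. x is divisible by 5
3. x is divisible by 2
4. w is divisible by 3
No

A contradictory subset is {3x - 2y - 2z + 2w = 3, x is divisible by 2}. No integer assignment can satisfy these jointly:

  - 3x - 2y - 2z + 2w = 3: is a linear equation tying the variables together
  - x is divisible by 2: restricts x to multiples of 2

Modular obstruction: writing x = 2x', every remaining term of the linear equation is divisible by 2, so the left side is ≡ 0 (mod 2); but the right side 3 ≡ 1 (mod 2). No integers can satisfy it.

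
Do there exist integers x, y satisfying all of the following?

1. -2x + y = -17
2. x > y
Yes

Take x = 9, y = 1. Substituting into each constraint:
  (1) -2(9) + 1 = -17 ✓
  (2) 9 > 1 ✓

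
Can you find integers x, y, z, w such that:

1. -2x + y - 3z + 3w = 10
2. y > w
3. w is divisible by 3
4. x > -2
Yes

Take x = 0, y = 1, z = -3, w = 0. Substituting into each constraint:
  (1) -2(0) + 1 - 3(-3) + 3(0) = 10 ✓
  (2) 1 > 0 ✓
  (3) 0 = 3 × 0, remainder 0 ✓
  (4) 0 > -2 ✓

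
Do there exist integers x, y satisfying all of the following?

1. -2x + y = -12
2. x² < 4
Yes

Take x = 0, y = -12. Substituting into each constraint:
  (1) -2(0) + (-12) = -12 ✓
  (2) x² = (0)² = 0, and 0 < 4 ✓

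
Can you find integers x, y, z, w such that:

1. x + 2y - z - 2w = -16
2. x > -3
Yes

Take x = 0, y = -8, z = 0, w = 0. Substituting into each constraint:
  (1) 0 + 2(-8) + 0 - 2(0) = -16 ✓
  (2) 0 > -3 ✓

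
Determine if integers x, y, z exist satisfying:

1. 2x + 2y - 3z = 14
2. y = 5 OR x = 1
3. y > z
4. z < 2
Yes

Take x = 1, y = -9, z = -10. Substituting into each constraint:
  (1) 2(1) + 2(-9) - 3(-10) = 14 ✓
  (2) x = 1, target 1 ✓ (second branch holds)
  (3) -9 > -10 ✓
  (4) -10 < 2 ✓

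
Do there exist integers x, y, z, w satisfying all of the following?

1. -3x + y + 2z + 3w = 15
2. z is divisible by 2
Yes

Take x = -5, y = 0, z = 0, w = 0. Substituting into each constraint:
  (1) -3(-5) + 0 + 2(0) + 3(0) = 15 ✓
  (2) 0 = 2 × 0, remainder 0 ✓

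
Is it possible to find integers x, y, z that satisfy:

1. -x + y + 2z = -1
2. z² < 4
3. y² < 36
Yes

Take x = 1, y = 0, z = 0. Substituting into each constraint:
  (1) (-1) + 0 + 2(0) = -1 ✓
  (2) z² = (0)² = 0, and 0 < 4 ✓
  (3) y² = (0)² = 0, and 0 < 36 ✓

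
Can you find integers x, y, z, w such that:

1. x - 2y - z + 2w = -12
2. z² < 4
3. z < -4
No

A contradictory subset is {z² < 4, z < -4}. No integer assignment can satisfy these jointly:

  - z² < 4: restricts z to |z| ≤ 1
  - z < -4: bounds one variable relative to a constant

Direct contradiction: the bounds on z require z ≥ -1 and z ≤ -5 simultaneously, which is empty.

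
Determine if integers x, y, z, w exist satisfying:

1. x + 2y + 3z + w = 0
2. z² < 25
Yes

Take x = 0, y = 0, z = 0, w = 0. Substituting into each constraint:
  (1) 0 + 2(0) + 3(0) + 0 = 0 ✓
  (2) z² = (0)² = 0, and 0 < 25 ✓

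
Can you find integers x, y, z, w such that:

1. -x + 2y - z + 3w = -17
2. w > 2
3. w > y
Yes

Take x = 26, y = 0, z = 0, w = 3. Substituting into each constraint:
  (1) (-26) + 2(0) + 0 + 3(3) = -17 ✓
  (2) 3 > 2 ✓
  (3) 3 > 0 ✓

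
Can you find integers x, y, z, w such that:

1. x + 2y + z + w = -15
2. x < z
Yes

Take x = -1, y = 0, z = 0, w = -14. Substituting into each constraint:
  (1) (-1) + 2(0) + 0 + (-14) = -15 ✓
  (2) -1 < 0 ✓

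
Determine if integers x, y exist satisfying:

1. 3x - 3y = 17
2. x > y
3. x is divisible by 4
No

Even the single constraint (3x - 3y = 17) is infeasible over the integers.

  - 3x - 3y = 17: every term on the left is divisible by 3, so the LHS ≡ 0 (mod 3), but the RHS 17 is not — no integer solution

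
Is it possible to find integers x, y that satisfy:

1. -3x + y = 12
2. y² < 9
Yes

Take x = -4, y = 0. Substituting into each constraint:
  (1) -3(-4) + 0 = 12 ✓
  (2) y² = (0)² = 0, and 0 < 9 ✓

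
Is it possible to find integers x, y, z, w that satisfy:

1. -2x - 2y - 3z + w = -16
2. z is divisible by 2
Yes

Take x = 8, y = 0, z = 0, w = 0. Substituting into each constraint:
  (1) -2(8) - 2(0) - 3(0) + 0 = -16 ✓
  (2) 0 = 2 × 0, remainder 0 ✓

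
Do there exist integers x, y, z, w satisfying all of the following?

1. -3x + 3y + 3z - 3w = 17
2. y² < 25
No

Even the single constraint (-3x + 3y + 3z - 3w = 17) is infeasible over the integers.

  - -3x + 3y + 3z - 3w = 17: every term on the left is divisible by 3, so the LHS ≡ 0 (mod 3), but the RHS 17 is not — no integer solution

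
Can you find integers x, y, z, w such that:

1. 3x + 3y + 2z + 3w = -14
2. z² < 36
Yes

Take x = -6, y = 0, z = 2, w = 0. Substituting into each constraint:
  (1) 3(-6) + 3(0) + 2(2) + 3(0) = -14 ✓
  (2) z² = (2)² = 4, and 4 < 36 ✓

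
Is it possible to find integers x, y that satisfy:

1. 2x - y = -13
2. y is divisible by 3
Yes

Take x = 1, y = 15. Substituting into each constraint:
  (1) 2(1) + (-15) = -13 ✓
  (2) 15 = 3 × 5, remainder 0 ✓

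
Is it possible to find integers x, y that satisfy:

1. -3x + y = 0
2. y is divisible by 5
Yes

Take x = 0, y = 0. Substituting into each constraint:
  (1) -3(0) + 0 = 0 ✓
  (2) 0 = 5 × 0, remainder 0 ✓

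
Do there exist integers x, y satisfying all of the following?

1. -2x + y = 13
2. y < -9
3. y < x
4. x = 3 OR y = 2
No

The full constraint system is jointly infeasible over the integers. Each constraint and what it forces:

  - -2x + y = 13: is a linear equation tying the variables together
  - y < -9: bounds one variable relative to a constant
  - y < x: bounds one variable relative to another variable
  - x = 3 OR y = 2: forces a choice: either x = 3 or y = 2

Split on the disjunction (x = 3 OR y = 2):
  • If x = 3: the equation forces y = 19, which contradicts the bound y ≤ -10.
  • If y = 2: this contradicts the bound y ≤ -10.
Both branches are infeasible, so the system has no integer solution.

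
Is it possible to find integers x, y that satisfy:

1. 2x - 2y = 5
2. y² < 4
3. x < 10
No

Even the single constraint (2x - 2y = 5) is infeasible over the integers.

  - 2x - 2y = 5: every term on the left is divisible by 2, so the LHS ≡ 0 (mod 2), but the RHS 5 is not — no integer solution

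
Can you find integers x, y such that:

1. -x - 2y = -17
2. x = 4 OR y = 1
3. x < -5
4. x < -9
No

The full constraint system is jointly infeasible over the integers. Each constraint and what it forces:

  - -x - 2y = -17: is a linear equation tying the variables together
  - x = 4 OR y = 1: forces a choice: either x = 4 or y = 1
  - x < -5: bounds one variable relative to a constant
  - x < -9: bounds one variable relative to a constant

Split on the disjunction (x = 4 OR y = 1):
  • If x = 4: this contradicts the bound x ≤ -10.
  • If y = 1: the equation forces x = 15, which contradicts the bound x ≤ -10.
Both branches are infeasible, so the system has no integer solution.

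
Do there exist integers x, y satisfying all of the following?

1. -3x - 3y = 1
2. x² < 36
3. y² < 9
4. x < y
No

Even the single constraint (-3x - 3y = 1) is infeasible over the integers.

  - -3x - 3y = 1: every term on the left is divisible by 3, so the LHS ≡ 0 (mod 3), but the RHS 1 is not — no integer solution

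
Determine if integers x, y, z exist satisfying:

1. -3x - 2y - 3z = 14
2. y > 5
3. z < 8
Yes

Take x = -10, y = 8, z = 0. Substituting into each constraint:
  (1) -3(-10) - 2(8) - 3(0) = 14 ✓
  (2) 8 > 5 ✓
  (3) 0 < 8 ✓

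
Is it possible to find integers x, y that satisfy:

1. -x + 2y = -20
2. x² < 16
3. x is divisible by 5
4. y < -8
Yes

Take x = 0, y = -10. Substituting into each constraint:
  (1) 0 + 2(-10) = -20 ✓
  (2) x² = (0)² = 0, and 0 < 16 ✓
  (3) 0 = 5 × 0, remainder 0 ✓
  (4) -10 < -8 ✓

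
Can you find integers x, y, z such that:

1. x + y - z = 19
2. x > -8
Yes

Take x = 19, y = 0, z = 0. Substituting into each constraint:
  (1) 19 + 0 + 0 = 19 ✓
  (2) 19 > -8 ✓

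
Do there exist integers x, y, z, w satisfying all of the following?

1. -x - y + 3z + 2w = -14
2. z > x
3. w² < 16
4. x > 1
Yes

Take x = 2, y = 21, z = 3, w = 0. Substituting into each constraint:
  (1) (-2) + (-21) + 3(3) + 2(0) = -14 ✓
  (2) 3 > 2 ✓
  (3) w² = (0)² = 0, and 0 < 16 ✓
  (4) 2 > 1 ✓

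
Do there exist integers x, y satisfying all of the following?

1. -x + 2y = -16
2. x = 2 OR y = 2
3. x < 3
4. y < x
Yes

Take x = 2, y = -7. Substituting into each constraint:
  (1) (-2) + 2(-7) = -16 ✓
  (2) x = 2, target 2 ✓ (first branch holds)
  (3) 2 < 3 ✓
  (4) -7 < 2 ✓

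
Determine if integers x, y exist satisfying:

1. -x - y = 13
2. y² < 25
Yes

Take x = -13, y = 0. Substituting into each constraint:
  (1) 13 + 0 = 13 ✓
  (2) y² = (0)² = 0, and 0 < 25 ✓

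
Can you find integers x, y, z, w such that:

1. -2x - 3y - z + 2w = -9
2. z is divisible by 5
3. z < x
Yes

Take x = 3, y = 1, z = 0, w = 0. Substituting into each constraint:
  (1) -2(3) - 3(1) + 0 + 2(0) = -9 ✓
  (2) 0 = 5 × 0, remainder 0 ✓
  (3) 0 < 3 ✓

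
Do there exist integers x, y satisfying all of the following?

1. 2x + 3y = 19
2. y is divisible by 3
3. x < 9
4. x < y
Yes

Take x = -4, y = 9. Substituting into each constraint:
  (1) 2(-4) + 3(9) = 19 ✓
  (2) 9 = 3 × 3, remainder 0 ✓
  (3) -4 < 9 ✓
  (4) -4 < 9 ✓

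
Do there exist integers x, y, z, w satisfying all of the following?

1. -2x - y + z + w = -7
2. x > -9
Yes

Take x = 0, y = 0, z = 0, w = -7. Substituting into each constraint:
  (1) -2(0) + 0 + 0 + (-7) = -7 ✓
  (2) 0 > -9 ✓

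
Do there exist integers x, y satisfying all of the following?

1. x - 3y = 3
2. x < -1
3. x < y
Yes

Take x = -3, y = -2. Substituting into each constraint:
  (1) (-3) - 3(-2) = 3 ✓
  (2) -3 < -1 ✓
  (3) -3 < -2 ✓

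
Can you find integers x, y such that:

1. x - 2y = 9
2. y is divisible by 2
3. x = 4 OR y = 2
Yes

Take x = 13, y = 2. Substituting into each constraint:
  (1) 13 - 2(2) = 9 ✓
  (2) 2 = 2 × 1, remainder 0 ✓
  (3) y = 2, target 2 ✓ (second branch holds)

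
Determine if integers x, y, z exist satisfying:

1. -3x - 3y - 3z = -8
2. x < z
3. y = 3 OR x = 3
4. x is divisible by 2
No

Even the single constraint (-3x - 3y - 3z = -8) is infeasible over the integers.

  - -3x - 3y - 3z = -8: every term on the left is divisible by 3, so the LHS ≡ 0 (mod 3), but the RHS -8 is not — no integer solution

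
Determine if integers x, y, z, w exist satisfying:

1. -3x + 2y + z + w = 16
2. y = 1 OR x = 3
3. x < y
Yes

Take x = 3, y = 4, z = 0, w = 17. Substituting into each constraint:
  (1) -3(3) + 2(4) + 0 + 17 = 16 ✓
  (2) x = 3, target 3 ✓ (second branch holds)
  (3) 3 < 4 ✓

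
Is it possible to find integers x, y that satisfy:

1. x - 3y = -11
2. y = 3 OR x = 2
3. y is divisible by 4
No

The full constraint system is jointly infeasible over the integers. Each constraint and what it forces:

  - x - 3y = -11: is a linear equation tying the variables together
  - y = 3 OR x = 2: forces a choice: either y = 3 or x = 2
  - y is divisible by 4: restricts y to multiples of 4

Split on the disjunction (y = 3 OR x = 2):
  • If y = 3: this contradicts the divisibility constraint — 3 is not a multiple of 4.
  • If x = 2: with x = 2, writing y = 4y', every remaining term of the linear equation is divisible by 12, so the left side is ≡ 0 (mod 12); but the right side -13 ≡ 11 (mod 12). No integers can satisfy it.
Both branches are infeasible, so the system has no integer solution.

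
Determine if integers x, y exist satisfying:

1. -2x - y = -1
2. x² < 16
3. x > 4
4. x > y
No

A contradictory subset is {x² < 16, x > 4}. No integer assignment can satisfy these jointly:

  - x² < 16: restricts x to |x| ≤ 3
  - x > 4: bounds one variable relative to a constant

Direct contradiction: the bounds on x require x ≥ 5 and x ≤ 3 simultaneously, which is empty.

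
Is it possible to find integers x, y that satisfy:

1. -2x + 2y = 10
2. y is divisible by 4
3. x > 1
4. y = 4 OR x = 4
No

The full constraint system is jointly infeasible over the integers. Each constraint and what it forces:

  - -2x + 2y = 10: is a linear equation tying the variables together
  - y is divisible by 4: restricts y to multiples of 4
  - x > 1: bounds one variable relative to a constant
  - y = 4 OR x = 4: forces a choice: either y = 4 or x = 4

Split on the disjunction (y = 4 OR x = 4):
  • If y = 4: the equation forces x = -1, which contradicts the bound x ≥ 2.
  • If x = 4: with x = 4, writing y = 4y', every remaining term of the linear equation is divisible by 8, so the left side is ≡ 0 (mod 8); but the right side 18 ≡ 2 (mod 8). No integers can satisfy it.
Both branches are infeasible, so the system has no integer solution.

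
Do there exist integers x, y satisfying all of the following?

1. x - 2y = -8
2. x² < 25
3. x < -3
Yes

Take x = -4, y = 2. Substituting into each constraint:
  (1) (-4) - 2(2) = -8 ✓
  (2) x² = (-4)² = 16, and 16 < 25 ✓
  (3) -4 < -3 ✓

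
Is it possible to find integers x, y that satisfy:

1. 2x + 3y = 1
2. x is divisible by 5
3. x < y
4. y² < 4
No

The full constraint system is jointly infeasible over the integers. Each constraint and what it forces:

  - 2x + 3y = 1: is a linear equation tying the variables together
  - x is divisible by 5: restricts x to multiples of 5
  - x < y: bounds one variable relative to another variable
  - y² < 4: restricts y to |y| ≤ 1

The bounds confine y to {-1, 0, 1}. For each value, substitute into the equation:
  • y = -1: the equation forces x = 2, but 5 does not divide 2.
  • y = 0: the equation gives 2x = 1, so x would not be an integer.
  • y = 1: the equation forces x = -1, but 5 does not divide -1.
Every case fails, so no integer solution exists.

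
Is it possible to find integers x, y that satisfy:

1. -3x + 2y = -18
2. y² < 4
Yes

Take x = 6, y = 0. Substituting into each constraint:
  (1) -3(6) + 2(0) = -18 ✓
  (2) y² = (0)² = 0, and 0 < 4 ✓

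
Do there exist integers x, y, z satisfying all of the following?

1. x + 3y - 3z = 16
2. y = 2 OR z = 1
Yes

Take x = 1, y = 6, z = 1. Substituting into each constraint:
  (1) 1 + 3(6) - 3(1) = 16 ✓
  (2) z = 1, target 1 ✓ (second branch holds)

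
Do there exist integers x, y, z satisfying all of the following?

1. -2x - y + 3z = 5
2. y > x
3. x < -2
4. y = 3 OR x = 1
Yes

Take x = -4, y = 3, z = 0. Substituting into each constraint:
  (1) -2(-4) + (-3) + 3(0) = 5 ✓
  (2) 3 > -4 ✓
  (3) -4 < -2 ✓
  (4) y = 3, target 3 ✓ (first branch holds)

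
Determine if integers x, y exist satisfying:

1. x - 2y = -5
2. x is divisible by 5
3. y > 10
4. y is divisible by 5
Yes

Take x = 25, y = 15. Substituting into each constraint:
  (1) 25 - 2(15) = -5 ✓
  (2) 25 = 5 × 5, remainder 0 ✓
  (3) 15 > 10 ✓
  (4) 15 = 5 × 3, remainder 0 ✓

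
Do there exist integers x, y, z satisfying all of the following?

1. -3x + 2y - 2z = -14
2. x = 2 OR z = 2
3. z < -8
Yes

Take x = 2, y = -13, z = -9. Substituting into each constraint:
  (1) -3(2) + 2(-13) - 2(-9) = -14 ✓
  (2) x = 2, target 2 ✓ (first branch holds)
  (3) -9 < -8 ✓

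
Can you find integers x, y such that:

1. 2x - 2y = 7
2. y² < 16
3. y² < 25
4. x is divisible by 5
No

Even the single constraint (2x - 2y = 7) is infeasible over the integers.

  - 2x - 2y = 7: every term on the left is divisible by 2, so the LHS ≡ 0 (mod 2), but the RHS 7 is not — no integer solution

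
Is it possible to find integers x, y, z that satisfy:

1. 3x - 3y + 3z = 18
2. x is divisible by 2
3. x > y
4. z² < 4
Yes

Take x = 0, y = -7, z = -1. Substituting into each constraint:
  (1) 3(0) - 3(-7) + 3(-1) = 18 ✓
  (2) 0 = 2 × 0, remainder 0 ✓
  (3) 0 > -7 ✓
  (4) z² = (-1)² = 1, and 1 < 4 ✓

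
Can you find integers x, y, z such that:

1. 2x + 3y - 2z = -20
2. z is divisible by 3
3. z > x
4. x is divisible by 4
Yes

Take x = -4, y = -6, z = -3. Substituting into each constraint:
  (1) 2(-4) + 3(-6) - 2(-3) = -20 ✓
  (2) -3 = 3 × -1, remainder 0 ✓
  (3) -3 > -4 ✓
  (4) -4 = 4 × -1, remainder 0 ✓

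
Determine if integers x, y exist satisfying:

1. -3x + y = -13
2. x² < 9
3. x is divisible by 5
Yes

Take x = 0, y = -13. Substituting into each constraint:
  (1) -3(0) + (-13) = -13 ✓
  (2) x² = (0)² = 0, and 0 < 9 ✓
  (3) 0 = 5 × 0, remainder 0 ✓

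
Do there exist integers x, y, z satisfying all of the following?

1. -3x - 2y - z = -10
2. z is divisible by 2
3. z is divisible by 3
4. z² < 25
Yes

Take x = 2, y = 2, z = 0. Substituting into each constraint:
  (1) -3(2) - 2(2) + 0 = -10 ✓
  (2) 0 = 2 × 0, remainder 0 ✓
  (3) 0 = 3 × 0, remainder 0 ✓
  (4) z² = (0)² = 0, and 0 < 25 ✓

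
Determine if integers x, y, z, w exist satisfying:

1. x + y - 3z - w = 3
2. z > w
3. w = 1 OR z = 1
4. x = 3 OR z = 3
Yes

Take x = 3, y = 3, z = 1, w = 0. Substituting into each constraint:
  (1) 3 + 3 - 3(1) + 0 = 3 ✓
  (2) 1 > 0 ✓
  (3) z = 1, target 1 ✓ (second branch holds)
  (4) x = 3, target 3 ✓ (first branch holds)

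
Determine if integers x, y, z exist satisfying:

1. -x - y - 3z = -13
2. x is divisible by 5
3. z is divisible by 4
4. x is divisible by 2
Yes

Take x = 0, y = 13, z = 0. Substituting into each constraint:
  (1) 0 + (-13) - 3(0) = -13 ✓
  (2) 0 = 5 × 0, remainder 0 ✓
  (3) 0 = 4 × 0, remainder 0 ✓
  (4) 0 = 2 × 0, remainder 0 ✓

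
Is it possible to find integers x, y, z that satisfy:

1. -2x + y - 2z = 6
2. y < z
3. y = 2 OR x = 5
Yes

Take x = 5, y = -18, z = -17. Substituting into each constraint:
  (1) -2(5) + (-18) - 2(-17) = 6 ✓
  (2) -18 < -17 ✓
  (3) x = 5, target 5 ✓ (second branch holds)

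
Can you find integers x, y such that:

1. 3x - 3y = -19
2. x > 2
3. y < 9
No

Even the single constraint (3x - 3y = -19) is infeasible over the integers.

  - 3x - 3y = -19: every term on the left is divisible by 3, so the LHS ≡ 0 (mod 3), but the RHS -19 is not — no integer solution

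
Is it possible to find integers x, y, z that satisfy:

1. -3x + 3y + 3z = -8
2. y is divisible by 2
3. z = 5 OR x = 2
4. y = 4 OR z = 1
No

Even the single constraint (-3x + 3y + 3z = -8) is infeasible over the integers.

  - -3x + 3y + 3z = -8: every term on the left is divisible by 3, so the LHS ≡ 0 (mod 3), but the RHS -8 is not — no integer solution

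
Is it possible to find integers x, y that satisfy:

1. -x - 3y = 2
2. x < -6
Yes

Take x = -8, y = 2. Substituting into each constraint:
  (1) 8 - 3(2) = 2 ✓
  (2) -8 < -6 ✓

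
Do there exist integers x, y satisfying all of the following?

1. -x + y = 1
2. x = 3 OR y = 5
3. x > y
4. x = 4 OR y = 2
No

A contradictory subset is {-x + y = 1, x > y}. No integer assignment can satisfy these jointly:

  - -x + y = 1: is a linear equation tying the variables together
  - x > y: bounds one variable relative to another variable

From the equation, x − y = -1, i.e. x − y = -1; but x > y requires x − y ≥ 1. Contradiction.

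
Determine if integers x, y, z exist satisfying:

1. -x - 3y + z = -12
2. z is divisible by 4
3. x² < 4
Yes

Take x = 1, y = 5, z = 4. Substituting into each constraint:
  (1) (-1) - 3(5) + 4 = -12 ✓
  (2) 4 = 4 × 1, remainder 0 ✓
  (3) x² = (1)² = 1, and 1 < 4 ✓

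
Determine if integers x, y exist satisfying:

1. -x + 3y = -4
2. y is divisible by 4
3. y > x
Yes

Take x = -8, y = -4. Substituting into each constraint:
  (1) 8 + 3(-4) = -4 ✓
  (2) -4 = 4 × -1, remainder 0 ✓
  (3) -4 > -8 ✓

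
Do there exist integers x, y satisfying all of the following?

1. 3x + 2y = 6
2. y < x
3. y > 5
No

The full constraint system is jointly infeasible over the integers. Each constraint and what it forces:

  - 3x + 2y = 6: is a linear equation tying the variables together
  - y < x: bounds one variable relative to another variable
  - y > 5: bounds one variable relative to a constant

Propagating the comparison: x > y and y ≥ 6 give x ≥ 7. Range argument: with x ∈ [7, ∞], y ∈ [6, ∞], the left side of the equation is at least 33, but the right side is 6 < 33. No integer solution exists.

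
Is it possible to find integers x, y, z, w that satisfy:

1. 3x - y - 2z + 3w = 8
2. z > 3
Yes

Take x = 0, y = -16, z = 4, w = 0. Substituting into each constraint:
  (1) 3(0) + 16 - 2(4) + 3(0) = 8 ✓
  (2) 4 > 3 ✓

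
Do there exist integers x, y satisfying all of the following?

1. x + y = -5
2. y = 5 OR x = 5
Yes

Take x = -10, y = 5. Substituting into each constraint:
  (1) (-10) + 5 = -5 ✓
  (2) y = 5, target 5 ✓ (first branch holds)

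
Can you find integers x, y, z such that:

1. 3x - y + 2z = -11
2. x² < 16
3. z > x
Yes

Take x = 0, y = 13, z = 1. Substituting into each constraint:
  (1) 3(0) + (-13) + 2(1) = -11 ✓
  (2) x² = (0)² = 0, and 0 < 16 ✓
  (3) 1 > 0 ✓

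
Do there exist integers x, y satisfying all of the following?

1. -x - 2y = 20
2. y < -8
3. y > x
No

The full constraint system is jointly infeasible over the integers. Each constraint and what it forces:

  - -x - 2y = 20: is a linear equation tying the variables together
  - y < -8: bounds one variable relative to a constant
  - y > x: bounds one variable relative to another variable

Propagating the comparison: x < y and y ≤ -9 give x ≤ -10. Range argument: with x ∈ [−∞, -10], y ∈ [−∞, -9], the left side of the equation is at least 28, but the right side is 20 < 28. No integer solution exists.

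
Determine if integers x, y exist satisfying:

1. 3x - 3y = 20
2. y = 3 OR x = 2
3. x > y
No

Even the single constraint (3x - 3y = 20) is infeasible over the integers.

  - 3x - 3y = 20: every term on the left is divisible by 3, so the LHS ≡ 0 (mod 3), but the RHS 20 is not — no integer solution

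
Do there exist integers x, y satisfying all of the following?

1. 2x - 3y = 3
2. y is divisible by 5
Yes

Take x = 9, y = 5. Substituting into each constraint:
  (1) 2(9) - 3(5) = 3 ✓
  (2) 5 = 5 × 1, remainder 0 ✓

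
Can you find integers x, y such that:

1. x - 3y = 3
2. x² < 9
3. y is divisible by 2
No

The full constraint system is jointly infeasible over the integers. Each constraint and what it forces:

  - x - 3y = 3: is a linear equation tying the variables together
  - x² < 9: restricts x to |x| ≤ 2
  - y is divisible by 2: restricts y to multiples of 2

The bounds confine x to {-2, -1, 0, 1, 2}. For each value, substitute into the equation:
  • x = -2: the equation gives -3y = 5, so y would not be an integer.
  • x = -1: the equation gives -3y = 4, so y would not be an integer.
  • x = 0: the equation forces y = -1, but 2 does not divide -1.
  • x = 1: the equation gives -3y = 2, so y would not be an integer.
  • x = 2: the equation gives -3y = 1, so y would not be an integer.
Every case fails, so no integer solution exists.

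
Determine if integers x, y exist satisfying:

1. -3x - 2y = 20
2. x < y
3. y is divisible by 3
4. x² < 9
No

A contradictory subset is {-3x - 2y = 20, y is divisible by 3}. No integer assignment can satisfy these jointly:

  - -3x - 2y = 20: is a linear equation tying the variables together
  - y is divisible by 3: restricts y to multiples of 3

Modular obstruction: writing y = 3y', every remaining term of the linear equation is divisible by 3, so the left side is ≡ 0 (mod 3); but the right side 20 ≡ 2 (mod 3). No integers can satisfy it.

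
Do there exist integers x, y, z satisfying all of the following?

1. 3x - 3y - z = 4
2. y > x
Yes

Take x = -1, y = 0, z = -7. Substituting into each constraint:
  (1) 3(-1) - 3(0) + 7 = 4 ✓
  (2) 0 > -1 ✓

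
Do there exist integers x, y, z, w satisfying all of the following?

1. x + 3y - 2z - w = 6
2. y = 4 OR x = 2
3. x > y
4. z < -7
Yes

Take x = 2, y = 1, z = -8, w = 15. Substituting into each constraint:
  (1) 2 + 3(1) - 2(-8) + (-15) = 6 ✓
  (2) x = 2, target 2 ✓ (second branch holds)
  (3) 2 > 1 ✓
  (4) -8 < -7 ✓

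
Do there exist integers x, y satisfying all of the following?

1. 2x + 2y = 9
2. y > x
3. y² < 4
No

Even the single constraint (2x + 2y = 9) is infeasible over the integers.

  - 2x + 2y = 9: every term on the left is divisible by 2, so the LHS ≡ 0 (mod 2), but the RHS 9 is not — no integer solution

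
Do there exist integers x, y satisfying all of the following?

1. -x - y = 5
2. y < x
Yes

Take x = -2, y = -3. Substituting into each constraint:
  (1) 2 + 3 = 5 ✓
  (2) -3 < -2 ✓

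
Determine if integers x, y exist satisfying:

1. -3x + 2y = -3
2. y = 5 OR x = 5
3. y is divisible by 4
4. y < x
No

A contradictory subset is {-3x + 2y = -3, y = 5 OR x = 5, y < x}. No integer assignment can satisfy these jointly:

  - -3x + 2y = -3: is a linear equation tying the variables together
  - y = 5 OR x = 5: forces a choice: either y = 5 or x = 5
  - y < x: bounds one variable relative to another variable

Split on the disjunction (y = 5 OR x = 5):
  • If y = 5: with y = 5, every remaining term of the linear equation is divisible by 3, so the left side is ≡ 0 (mod 3); but the right side -13 ≡ 2 (mod 3). No integers can satisfy it.
  • If x = 5: the equation forces y = 6, giving (x, y) = (5, 6), which violates x > y.
Both branches are infeasible, so the system has no integer solution.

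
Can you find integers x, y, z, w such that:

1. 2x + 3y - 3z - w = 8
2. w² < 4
Yes

Take x = 1, y = 2, z = 0, w = 0. Substituting into each constraint:
  (1) 2(1) + 3(2) - 3(0) + 0 = 8 ✓
  (2) w² = (0)² = 0, and 0 < 4 ✓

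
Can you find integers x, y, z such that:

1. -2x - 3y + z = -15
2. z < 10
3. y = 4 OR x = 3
Yes

Take x = 0, y = 4, z = -3. Substituting into each constraint:
  (1) -2(0) - 3(4) + (-3) = -15 ✓
  (2) -3 < 10 ✓
  (3) y = 4, target 4 ✓ (first branch holds)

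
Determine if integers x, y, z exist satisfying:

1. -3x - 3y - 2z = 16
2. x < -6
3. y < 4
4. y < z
Yes

Take x = -11, y = 3, z = 4. Substituting into each constraint:
  (1) -3(-11) - 3(3) - 2(4) = 16 ✓
  (2) -11 < -6 ✓
  (3) 3 < 4 ✓
  (4) 3 < 4 ✓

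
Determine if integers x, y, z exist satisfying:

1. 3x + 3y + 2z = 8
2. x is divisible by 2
Yes

Take x = 0, y = 2, z = 1. Substituting into each constraint:
  (1) 3(0) + 3(2) + 2(1) = 8 ✓
  (2) 0 = 2 × 0, remainder 0 ✓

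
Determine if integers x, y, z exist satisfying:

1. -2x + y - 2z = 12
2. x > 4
Yes

Take x = 5, y = 22, z = 0. Substituting into each constraint:
  (1) -2(5) + 22 - 2(0) = 12 ✓
  (2) 5 > 4 ✓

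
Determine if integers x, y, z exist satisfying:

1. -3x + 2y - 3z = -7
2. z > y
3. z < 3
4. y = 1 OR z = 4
Yes

Take x = 1, y = 1, z = 2. Substituting into each constraint:
  (1) -3(1) + 2(1) - 3(2) = -7 ✓
  (2) 2 > 1 ✓
  (3) 2 < 3 ✓
  (4) y = 1, target 1 ✓ (first branch holds)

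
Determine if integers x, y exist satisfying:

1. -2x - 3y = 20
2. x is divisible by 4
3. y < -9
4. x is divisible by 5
Yes

Take x = 20, y = -20. Substituting into each constraint:
  (1) -2(20) - 3(-20) = 20 ✓
  (2) 20 = 4 × 5, remainder 0 ✓
  (3) -20 < -9 ✓
  (4) 20 = 5 × 4, remainder 0 ✓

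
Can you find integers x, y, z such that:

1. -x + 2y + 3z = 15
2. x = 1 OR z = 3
Yes

Take x = 1, y = 8, z = 0. Substituting into each constraint:
  (1) (-1) + 2(8) + 3(0) = 15 ✓
  (2) x = 1, target 1 ✓ (first branch holds)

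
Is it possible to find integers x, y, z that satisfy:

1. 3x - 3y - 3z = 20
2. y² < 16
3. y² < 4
No

Even the single constraint (3x - 3y - 3z = 20) is infeasible over the integers.

  - 3x - 3y - 3z = 20: every term on the left is divisible by 3, so the LHS ≡ 0 (mod 3), but the RHS 20 is not — no integer solution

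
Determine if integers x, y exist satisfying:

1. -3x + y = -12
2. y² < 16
Yes

Take x = 4, y = 0. Substituting into each constraint:
  (1) -3(4) + 0 = -12 ✓
  (2) y² = (0)² = 0, and 0 < 16 ✓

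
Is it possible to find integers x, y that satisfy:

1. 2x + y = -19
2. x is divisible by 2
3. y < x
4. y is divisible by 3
Yes

Take x = -2, y = -15. Substituting into each constraint:
  (1) 2(-2) + (-15) = -19 ✓
  (2) -2 = 2 × -1, remainder 0 ✓
  (3) -15 < -2 ✓
  (4) -15 = 3 × -5, remainder 0 ✓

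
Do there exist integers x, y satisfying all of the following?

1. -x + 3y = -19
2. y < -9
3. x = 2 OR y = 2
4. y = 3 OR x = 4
No

A contradictory subset is {-x + 3y = -19, y < -9, x = 2 OR y = 2}. No integer assignment can satisfy these jointly:

  - -x + 3y = -19: is a linear equation tying the variables together
  - y < -9: bounds one variable relative to a constant
  - x = 2 OR y = 2: forces a choice: either x = 2 or y = 2

Split on the disjunction (x = 2 OR y = 2):
  • If x = 2: with x = 2, every remaining term of the linear equation is divisible by 3, so the left side is ≡ 0 (mod 3); but the right side -17 ≡ 1 (mod 3). No integers can satisfy it.
  • If y = 2: this contradicts the bound y ≤ -10.
Both branches are infeasible, so the system has no integer solution.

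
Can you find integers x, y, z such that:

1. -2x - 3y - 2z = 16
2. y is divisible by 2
Yes

Take x = 0, y = 0, z = -8. Substituting into each constraint:
  (1) -2(0) - 3(0) - 2(-8) = 16 ✓
  (2) 0 = 2 × 0, remainder 0 ✓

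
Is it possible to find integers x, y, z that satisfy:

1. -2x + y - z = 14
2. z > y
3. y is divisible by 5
Yes

Take x = -8, y = 0, z = 2. Substituting into each constraint:
  (1) -2(-8) + 0 + (-2) = 14 ✓
  (2) 2 > 0 ✓
  (3) 0 = 5 × 0, remainder 0 ✓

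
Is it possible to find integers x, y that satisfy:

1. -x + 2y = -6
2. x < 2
Yes

Take x = 0, y = -3. Substituting into each constraint:
  (1) 0 + 2(-3) = -6 ✓
  (2) 0 < 2 ✓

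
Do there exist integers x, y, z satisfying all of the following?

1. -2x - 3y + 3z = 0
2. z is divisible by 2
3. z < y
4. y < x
Yes

Take x = -3, y = -4, z = -6. Substituting into each constraint:
  (1) -2(-3) - 3(-4) + 3(-6) = 0 ✓
  (2) -6 = 2 × -3, remainder 0 ✓
  (3) -6 < -4 ✓
  (4) -4 < -3 ✓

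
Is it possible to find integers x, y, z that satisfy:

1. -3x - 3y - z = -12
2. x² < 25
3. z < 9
Yes

Take x = 2, y = 0, z = 6. Substituting into each constraint:
  (1) -3(2) - 3(0) + (-6) = -12 ✓
  (2) x² = (2)² = 4, and 4 < 25 ✓
  (3) 6 < 9 ✓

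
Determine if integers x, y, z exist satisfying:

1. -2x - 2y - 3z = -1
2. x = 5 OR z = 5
Yes

Take x = 5, y = 0, z = -3. Substituting into each constraint:
  (1) -2(5) - 2(0) - 3(-3) = -1 ✓
  (2) x = 5, target 5 ✓ (first branch holds)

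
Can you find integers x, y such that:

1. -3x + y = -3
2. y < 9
Yes

Take x = 1, y = 0. Substituting into each constraint:
  (1) -3(1) + 0 = -3 ✓
  (2) 0 < 9 ✓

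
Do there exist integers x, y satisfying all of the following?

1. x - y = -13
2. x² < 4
Yes

Take x = 0, y = 13. Substituting into each constraint:
  (1) 0 + (-13) = -13 ✓
  (2) x² = (0)² = 0, and 0 < 4 ✓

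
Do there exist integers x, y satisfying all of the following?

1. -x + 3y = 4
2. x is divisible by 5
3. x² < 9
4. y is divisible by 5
No

A contradictory subset is {-x + 3y = 4, x is divisible by 5, y is divisible by 5}. No integer assignment can satisfy these jointly:

  - -x + 3y = 4: is a linear equation tying the variables together
  - x is divisible by 5: restricts x to multiples of 5
  - y is divisible by 5: restricts y to multiples of 5

Modular obstruction: writing x = 5x' and writing y = 5y', every remaining term of the linear equation is divisible by 5, so the left side is ≡ 0 (mod 5); but the right side 4 ≡ 4 (mod 5). No integers can satisfy it.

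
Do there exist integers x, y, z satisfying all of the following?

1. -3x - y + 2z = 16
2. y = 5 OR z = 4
Yes

Take x = -7, y = 5, z = 0. Substituting into each constraint:
  (1) -3(-7) + (-5) + 2(0) = 16 ✓
  (2) y = 5, target 5 ✓ (first branch holds)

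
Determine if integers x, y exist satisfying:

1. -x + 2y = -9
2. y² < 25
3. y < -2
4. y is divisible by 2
Yes

Take x = 1, y = -4. Substituting into each constraint:
  (1) (-1) + 2(-4) = -9 ✓
  (2) y² = (-4)² = 16, and 16 < 25 ✓
  (3) -4 < -2 ✓
  (4) -4 = 2 × -2, remainder 0 ✓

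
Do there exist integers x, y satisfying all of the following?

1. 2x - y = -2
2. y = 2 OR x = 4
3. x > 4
No

The full constraint system is jointly infeasible over the integers. Each constraint and what it forces:

  - 2x - y = -2: is a linear equation tying the variables together
  - y = 2 OR x = 4: forces a choice: either y = 2 or x = 4
  - x > 4: bounds one variable relative to a constant

Split on the disjunction (y = 2 OR x = 4):
  • If y = 2: the equation forces x = 0, which contradicts the bound x ≥ 5.
  • If x = 4: this contradicts the bound x ≥ 5.
Both branches are infeasible, so the system has no integer solution.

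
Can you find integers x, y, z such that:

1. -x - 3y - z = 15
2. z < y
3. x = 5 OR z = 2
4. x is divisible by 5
Yes

Take x = 5, y = -4, z = -8. Substituting into each constraint:
  (1) (-5) - 3(-4) + 8 = 15 ✓
  (2) -8 < -4 ✓
  (3) x = 5, target 5 ✓ (first branch holds)
  (4) 5 = 5 × 1, remainder 0 ✓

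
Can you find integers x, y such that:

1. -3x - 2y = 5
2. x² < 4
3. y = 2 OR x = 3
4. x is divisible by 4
No

The full constraint system is jointly infeasible over the integers. Each constraint and what it forces:

  - -3x - 2y = 5: is a linear equation tying the variables together
  - x² < 4: restricts x to |x| ≤ 1
  - y = 2 OR x = 3: forces a choice: either y = 2 or x = 3
  - x is divisible by 4: restricts x to multiples of 4

Modular obstruction: writing x = 4x', every remaining term of the linear equation is divisible by 2, so the left side is ≡ 0 (mod 2); but the right side 5 ≡ 1 (mod 2). No integers can satisfy it.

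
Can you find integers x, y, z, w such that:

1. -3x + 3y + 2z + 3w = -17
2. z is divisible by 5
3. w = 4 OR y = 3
Yes

Take x = 0, y = 3, z = -10, w = -2. Substituting into each constraint:
  (1) -3(0) + 3(3) + 2(-10) + 3(-2) = -17 ✓
  (2) -10 = 5 × -2, remainder 0 ✓
  (3) y = 3, target 3 ✓ (second branch holds)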